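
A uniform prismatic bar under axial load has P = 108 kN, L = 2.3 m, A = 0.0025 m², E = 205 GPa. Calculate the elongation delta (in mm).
Model: a uniform prismatic bar under axial load, so delta = (P·L) / (A·E).
Convert to SI units:
  P = 108 kN = 108000 N
  E = 205 GPa = 2.05 × 10¹¹ Pa
Substitute:
  delta = (108000 × 2.3) / (0.0025 × (2.05 × 10¹¹))
  delta = 0.0004847 m
Convert: delta = 0.0004847 m = 0.4847 mm
Final answer: delta = 0.4847 mm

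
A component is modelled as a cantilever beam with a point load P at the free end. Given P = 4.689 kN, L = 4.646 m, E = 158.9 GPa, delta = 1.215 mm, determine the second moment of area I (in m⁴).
Model: a cantilever beam with a point load P at the free end, so delta = (P·L^3) / (3·E·I).
Solve for I: I = (P·L^3) / (3·delta·E).
Convert to SI units:
  P = 4.689 kN = 4689 N
  E = 158.9 GPa = 1.589 × 10¹¹ Pa
  delta = 1.215 mm = 0.001215 m
Substitute:
  I = (4689 × 4.646^3) / (3 × 0.001215 × (1.589 × 10¹¹))
  I = 0.0008119 m⁴
Final answer: I = 0.0008119 m⁴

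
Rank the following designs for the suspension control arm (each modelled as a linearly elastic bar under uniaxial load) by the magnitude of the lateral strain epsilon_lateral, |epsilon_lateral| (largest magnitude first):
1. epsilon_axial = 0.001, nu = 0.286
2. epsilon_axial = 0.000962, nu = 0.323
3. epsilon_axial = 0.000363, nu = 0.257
Model: a linearly elastic bar under uniaxial load, so epsilon_lateral = -nu·epsilon_axial (SI units).
  Case 1: epsilon_lateral = -(0.286 × 0.001) = -0.000286
  Case 2: epsilon_lateral = -(0.323 × 0.000962) = -0.0003107
  Case 3: epsilon_lateral = -(0.257 × 0.000363) = -9.329 × 10⁻⁵
Ordering by |epsilon_lateral|: 0.0003107 (case 2) > 0.000286 (case 1) > 9.329 × 10⁻⁵ (case 3)
Final answer: 2, 1, 3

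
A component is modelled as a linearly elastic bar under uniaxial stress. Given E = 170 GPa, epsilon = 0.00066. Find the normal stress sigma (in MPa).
Model: a linearly elastic bar under uniaxial stress, so sigma = E·epsilon.
Convert to SI units:
  E = 170 GPa = 1.7 × 10¹¹ Pa
Substitute:
  sigma = (1.7 × 10¹¹) × 0.00066
  sigma = 1.122 × 10⁸ Pa
Convert: sigma = 1.122 × 10⁸ Pa = 112.2 MPa
Final answer: sigma = 112.2 MPa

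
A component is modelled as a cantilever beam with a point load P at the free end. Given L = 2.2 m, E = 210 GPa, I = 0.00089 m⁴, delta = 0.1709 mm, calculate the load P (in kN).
Model: a cantilever beam with a point load P at the free end, so delta = (P·L^3) / (3·E·I).
Solve for P: P = (3·delta·E·I) / L^3.
Convert to SI units:
  E = 210 GPa = 2.1 × 10¹¹ Pa
  delta = 0.1709 mm = 0.0001709 m
Substitute:
  P = (3 × 0.0001709 × (2.1 × 10¹¹) × 0.00089) / 2.2^3
  P = 8999 N
Convert: P = 8999 N = 8.999 kN
Final answer: P = 8.999 kN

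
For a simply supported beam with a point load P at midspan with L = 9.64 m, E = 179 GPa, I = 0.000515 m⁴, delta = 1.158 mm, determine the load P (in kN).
Model: a simply supported beam with a point load P at midspan, so delta = (P·L^3) / (48·E·I).
Solve for P: P = (48·delta·E·I) / L^3.
Convert to SI units:
  E = 179 GPa = 1.79 × 10¹¹ Pa
  delta = 1.158 mm = 0.001158 m
Substitute:
  P = (48 × 0.001158 × (1.79 × 10¹¹) × 0.000515) / 9.64^3
  P = 5720 N
Convert: P = 5720 N = 5.72 kN
Final answer: P = 5.72 kN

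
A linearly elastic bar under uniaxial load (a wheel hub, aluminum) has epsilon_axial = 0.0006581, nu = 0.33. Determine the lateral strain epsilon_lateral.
Model: a linearly elastic bar under uniaxial load, so epsilon_lateral = -nu·epsilon_axial.
Substitute:
  epsilon_lateral = -(0.33 × 0.0006581)
  epsilon_lateral = -0.0002172
Final answer: epsilon_lateral = -0.0002172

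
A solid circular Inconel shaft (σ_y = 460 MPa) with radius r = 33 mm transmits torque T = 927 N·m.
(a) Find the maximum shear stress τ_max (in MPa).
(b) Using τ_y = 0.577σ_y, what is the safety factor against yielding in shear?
(a) For a solid circular shaft, τ_max = T·r/J with J = π·r^4/2, i.e. τ_max = 2·T / (π·r^3). Convert r = 33 mm = 0.033 m.
  τ_max = (2 × 927) / (π × 0.033^3) = 1.642 × 10⁷ Pa = 16.42 MPa
(b) τ_y = 0.577 × 460 = 265.42 MPa
  SF = τ_y/τ_max = 265.42 / 16.42 = 16.16
Final answer: (a) τ_max = 16.42 MPa, (b) SF = 16.16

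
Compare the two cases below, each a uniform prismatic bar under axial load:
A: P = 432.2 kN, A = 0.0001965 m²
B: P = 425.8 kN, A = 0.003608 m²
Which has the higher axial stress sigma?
Model: a uniform prismatic bar under axial load, so sigma = P / A (SI units).
  A: sigma = 432200 / 0.0001965 = 2.199 × 10⁹ Pa = 2199 MPa
  B: sigma = 425800 / 0.003608 = 1.18 × 10⁸ Pa = 118 MPa
2199 MPa > 118 MPa, so A is larger.
Final answer: A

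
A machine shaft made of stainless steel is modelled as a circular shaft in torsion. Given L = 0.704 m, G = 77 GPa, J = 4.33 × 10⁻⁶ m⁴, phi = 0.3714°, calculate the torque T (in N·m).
Model: a circular shaft in torsion, so phi = (T·L) / (G·J).
Solve for T: T = (phi·G·J) / L.
Convert to SI units:
  G = 77 GPa = 7.7 × 10¹⁰ Pa
  phi = 0.3714° = 0.006482 rad
Substitute:
  T = (0.006482 × (7.7 × 10¹⁰) × (4.33 × 10⁻⁶)) / 0.704
  T = 3070 N·m
Final answer: T = 3070 N·m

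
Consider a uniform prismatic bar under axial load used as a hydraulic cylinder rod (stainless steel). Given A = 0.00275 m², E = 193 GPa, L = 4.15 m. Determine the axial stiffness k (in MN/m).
Model: a uniform prismatic bar under axial load, so k = (A·E) / L.
Convert to SI units:
  E = 193 GPa = 1.93 × 10¹¹ Pa
Substitute:
  k = (0.00275 × (1.93 × 10¹¹)) / 4.15
  k = 1.279 × 10⁸ N/m
Convert: k = 1.279 × 10⁸ N/m = 127.9 MN/m
Final answer: k = 127.9 MN/m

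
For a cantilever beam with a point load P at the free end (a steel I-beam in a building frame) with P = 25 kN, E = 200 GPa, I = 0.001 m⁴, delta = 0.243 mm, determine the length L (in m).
Model: a cantilever beam with a point load P at the free end, so delta = (P·L^3) / (3·E·I).
Solve for L: L = ((3·delta·E·I) / P)^(1/3).
Convert to SI units:
  P = 25 kN = 25000 N
  E = 200 GPa = 2 × 10¹¹ Pa
  delta = 0.243 mm = 0.000243 m
Substitute:
  L = ((3 × 0.000243 × (2 × 10¹¹) × 0.001) / 25000)^(1/3)
  L = 1.8 m
Final answer: L = 1.8 m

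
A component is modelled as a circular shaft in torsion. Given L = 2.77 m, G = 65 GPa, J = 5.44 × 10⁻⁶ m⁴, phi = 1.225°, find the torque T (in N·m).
Model: a circular shaft in torsion, so phi = (T·L) / (G·J).
Solve for T: T = (phi·G·J) / L.
Convert to SI units:
  G = 65 GPa = 6.5 × 10¹⁰ Pa
  phi = 1.225° = 0.02138 rad
Substitute:
  T = (0.02138 × (6.5 × 10¹⁰) × (5.44 × 10⁻⁶)) / 2.77
  T = 2729 N·m
Final answer: T = 2729 N·m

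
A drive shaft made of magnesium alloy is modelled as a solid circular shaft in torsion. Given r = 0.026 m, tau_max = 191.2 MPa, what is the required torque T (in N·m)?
Model: a solid circular shaft in torsion, so tau_max = (2·T) / (π·r^3).
Solve for T: T = (π·tau_max·r^3) / 2.
Convert to SI units:
  tau_max = 191.2 MPa = 1.912 × 10⁸ Pa
Substitute:
  T = (π × (1.912 × 10⁸) × 0.026^3) / 2
  T = 5279 N·m
Final answer: T = 5279 N·m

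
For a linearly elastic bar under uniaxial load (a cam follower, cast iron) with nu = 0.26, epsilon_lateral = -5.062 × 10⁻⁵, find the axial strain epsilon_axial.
Model: a linearly elastic bar under uniaxial load, so epsilon_lateral = -nu·epsilon_axial.
Solve for epsilon_axial: epsilon_axial = -epsilon_lateral / nu.
Substitute:
  epsilon_axial = -(-5.062 × 10⁻⁵) / 0.26
  epsilon_axial = 0.0001947
Final answer: epsilon_axial = 0.0001947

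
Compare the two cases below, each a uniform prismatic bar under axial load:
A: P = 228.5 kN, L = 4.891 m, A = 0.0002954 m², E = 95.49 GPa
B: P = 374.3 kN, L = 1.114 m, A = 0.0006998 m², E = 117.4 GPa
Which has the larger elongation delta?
Model: a uniform prismatic bar under axial load, so delta = (P·L) / (A·E) (SI units).
  A: delta = (228500 × 4.891) / (0.0002954 × (9.549 × 10¹⁰)) = 0.03962 m = 39.62 mm
  B: delta = (374300 × 1.114) / (0.0006998 × (1.174 × 10¹¹)) = 0.005075 m = 5.075 mm
39.62 mm > 5.075 mm, so A is larger.
Final answer: A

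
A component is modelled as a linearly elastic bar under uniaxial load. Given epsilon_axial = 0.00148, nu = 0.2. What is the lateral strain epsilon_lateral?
Model: a linearly elastic bar under uniaxial load, so epsilon_lateral = -nu·epsilon_axial.
Substitute:
  epsilon_lateral = -(0.2 × 0.00148)
  epsilon_lateral = -0.000296
Final answer: epsilon_lateral = -0.000296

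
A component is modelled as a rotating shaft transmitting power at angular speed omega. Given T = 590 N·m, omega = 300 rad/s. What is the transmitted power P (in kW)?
Model: a rotating shaft transmitting power at angular speed omega, so P = T·omega.
Substitute:
  P = 590 × 300
  P = 177000 W
Convert: P = 177000 W = 177 kW
Final answer: P = 177 kW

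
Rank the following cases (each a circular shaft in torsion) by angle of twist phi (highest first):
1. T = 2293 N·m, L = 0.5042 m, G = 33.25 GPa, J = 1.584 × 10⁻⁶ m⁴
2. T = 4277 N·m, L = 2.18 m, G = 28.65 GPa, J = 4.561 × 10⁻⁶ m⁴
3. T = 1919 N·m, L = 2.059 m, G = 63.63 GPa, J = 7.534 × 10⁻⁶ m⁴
Model: a circular shaft in torsion, so phi = (T·L) / (G·J) (SI units).
  Case 1: phi = (2293 × 0.5042) / ((3.325 × 10¹⁰) × (1.584 × 10⁻⁶)) = 0.02195 rad = 1.258°
  Case 2: phi = (4277 × 2.18) / ((2.865 × 10¹⁰) × (4.561 × 10⁻⁶)) = 0.07135 rad = 4.088°
  Case 3: phi = (1919 × 2.059) / ((6.363 × 10¹⁰) × (7.534 × 10⁻⁶)) = 0.008242 rad = 0.4722°
Ordering: 4.088° (case 2) > 1.258° (case 1) > 0.4722° (case 3)
Final answer: 2, 1, 3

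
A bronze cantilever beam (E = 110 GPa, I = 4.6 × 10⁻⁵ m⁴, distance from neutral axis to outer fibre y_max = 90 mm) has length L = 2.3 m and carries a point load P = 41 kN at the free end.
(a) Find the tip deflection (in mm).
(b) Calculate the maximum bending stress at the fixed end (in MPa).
(a) Tip deflection of a cantilever with an end point load: δ = P·L^3 / (3·E·I). Convert P = 41 kN = 41000 N, E = 110 GPa = 1.1 × 10¹¹ Pa.
  δ = (41000 × 2.3^3) / (3 × (1.1 × 10¹¹) × (4.6 × 10⁻⁵)) = 0.03286 m = 32.86 mm
(b) Maximum bending moment at the fixed end: M = P·L = 41000 × 2.3 = 94300 N·m. Convert y_max = 90 mm = 0.09 m.
  σ = M·y_max / I = (94300 × 0.09) / (4.6 × 10⁻⁵) = 1.845 × 10⁸ Pa = 184.5 MPa
Final answer: (a) δ = 32.86 mm, (b) σ = 184.5 MPa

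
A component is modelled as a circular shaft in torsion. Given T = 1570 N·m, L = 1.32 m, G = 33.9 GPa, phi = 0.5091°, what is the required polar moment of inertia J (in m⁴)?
Model: a circular shaft in torsion, so phi = (T·L) / (G·J).
Solve for J: J = (T·L) / (phi·G).
Convert to SI units:
  G = 33.9 GPa = 3.39 × 10¹⁰ Pa
  phi = 0.5091° = 0.008885 rad
Substitute:
  J = (1570 × 1.32) / (0.008885 × (3.39 × 10¹⁰))
  J = 6.88 × 10⁻⁶ m⁴
Final answer: J = 6.88 × 10⁻⁶ m⁴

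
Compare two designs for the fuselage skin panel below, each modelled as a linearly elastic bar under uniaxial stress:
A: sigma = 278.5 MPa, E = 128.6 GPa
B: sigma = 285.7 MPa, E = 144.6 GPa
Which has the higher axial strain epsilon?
Model: a linearly elastic bar under uniaxial stress, so epsilon = sigma / E (SI units).
  A: epsilon = (2.785 × 10⁸) / (1.286 × 10¹¹) = 0.002166
  B: epsilon = (2.857 × 10⁸) / (1.446 × 10¹¹) = 0.001976
0.002166 > 0.001976, so A is larger.
Final answer: A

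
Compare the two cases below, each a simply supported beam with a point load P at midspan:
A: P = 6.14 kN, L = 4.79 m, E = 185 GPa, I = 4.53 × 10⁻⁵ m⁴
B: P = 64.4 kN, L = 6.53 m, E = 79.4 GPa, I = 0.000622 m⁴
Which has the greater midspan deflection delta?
Model: a simply supported beam with a point load P at midspan, so delta = (P·L^3) / (48·E·I) (SI units).
  A: delta = (6140 × 4.79^3) / (48 × (1.85 × 10¹¹) × (4.53 × 10⁻⁵)) = 0.001678 m = 1.678 mm
  B: delta = (64400 × 6.53^3) / (48 × (7.94 × 10¹⁰) × 0.000622) = 0.007564 m = 7.564 mm
7.564 mm > 1.678 mm, so B is larger.
Final answer: B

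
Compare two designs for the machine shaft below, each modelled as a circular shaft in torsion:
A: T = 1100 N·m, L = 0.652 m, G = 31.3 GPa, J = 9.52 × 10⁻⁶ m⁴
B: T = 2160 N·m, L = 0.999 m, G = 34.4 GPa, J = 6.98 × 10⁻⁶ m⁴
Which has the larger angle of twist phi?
Model: a circular shaft in torsion, so phi = (T·L) / (G·J) (SI units).
  A: phi = (1100 × 0.652) / ((3.13 × 10¹⁰) × (9.52 × 10⁻⁶)) = 0.002407 rad = 0.1379°
  B: phi = (2160 × 0.999) / ((3.44 × 10¹⁰) × (6.98 × 10⁻⁶)) = 0.008987 rad = 0.5149°
0.5149° > 0.1379°, so B is larger.
Final answer: B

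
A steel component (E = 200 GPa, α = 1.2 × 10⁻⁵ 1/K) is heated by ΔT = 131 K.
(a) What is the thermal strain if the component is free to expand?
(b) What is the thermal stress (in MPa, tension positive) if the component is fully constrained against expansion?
(a) Free thermal strain ε_th = α·ΔT = (1.2 × 10⁻⁵) × 131 = 0.001572
(b) Fully constrained, the expansion is suppressed, so σ = -E·α·ΔT. Convert E = 200 GPa = 2 × 10¹¹ Pa.
  σ = -(2 × 10¹¹) × (1.2 × 10⁻⁵) × 131 = -3.144 × 10⁸ Pa = -314.4 MPa (compressive)
Final answer: (a) ε_th = 0.001572, (b) σ = -314.4 MPa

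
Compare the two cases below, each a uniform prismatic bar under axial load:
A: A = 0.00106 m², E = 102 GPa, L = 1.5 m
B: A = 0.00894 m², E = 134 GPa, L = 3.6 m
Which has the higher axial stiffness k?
Model: a uniform prismatic bar under axial load, so k = (A·E) / L (SI units).
  A: k = (0.00106 × (1.02 × 10¹¹)) / 1.5 = 7.208 × 10⁷ N/m = 72.08 MN/m
  B: k = (0.00894 × (1.34 × 10¹¹)) / 3.6 = 3.328 × 10⁸ N/m = 332.8 MN/m
332.8 MN/m > 72.08 MN/m, so B is larger.
Final answer: B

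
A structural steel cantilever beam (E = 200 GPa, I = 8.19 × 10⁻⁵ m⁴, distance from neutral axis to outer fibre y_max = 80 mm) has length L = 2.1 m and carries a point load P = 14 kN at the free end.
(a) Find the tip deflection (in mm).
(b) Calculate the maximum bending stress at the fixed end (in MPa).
(a) Tip deflection of a cantilever with an end point load: δ = P·L^3 / (3·E·I). Convert P = 14 kN = 14000 N, E = 200 GPa = 2 × 10¹¹ Pa.
  δ = (14000 × 2.1^3) / (3 × (2 × 10¹¹) × (8.19 × 10⁻⁵)) = 0.002638 m = 2.638 mm
(b) Maximum bending moment at the fixed end: M = P·L = 14000 × 2.1 = 29400 N·m. Convert y_max = 80 mm = 0.08 m.
  σ = M·y_max / I = (29400 × 0.08) / (8.19 × 10⁻⁵) = 2.872 × 10⁷ Pa = 28.72 MPa
Final answer: (a) δ = 2.638 mm, (b) σ = 28.72 MPa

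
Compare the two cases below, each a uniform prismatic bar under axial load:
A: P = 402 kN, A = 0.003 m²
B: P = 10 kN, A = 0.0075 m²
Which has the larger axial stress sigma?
Model: a uniform prismatic bar under axial load, so sigma = P / A (SI units).
  A: sigma = 402000 / 0.003 = 1.34 × 10⁸ Pa = 134 MPa
  B: sigma = 10000 / 0.0075 = 1.333 × 10⁶ Pa = 1.333 MPa
134 MPa > 1.333 MPa, so A is larger.
Final answer: A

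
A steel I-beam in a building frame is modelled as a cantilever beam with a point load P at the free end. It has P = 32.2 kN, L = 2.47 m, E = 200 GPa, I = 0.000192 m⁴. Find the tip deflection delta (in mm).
Model: a cantilever beam with a point load P at the free end, so delta = (P·L^3) / (3·E·I).
Convert to SI units:
  P = 32.2 kN = 32200 N
  E = 200 GPa = 2 × 10¹¹ Pa
Substitute:
  delta = (32200 × 2.47^3) / (3 × (2 × 10¹¹) × 0.000192)
  delta = 0.004212 m
Convert: delta = 0.004212 m = 4.212 mm
Final answer: delta = 4.212 mm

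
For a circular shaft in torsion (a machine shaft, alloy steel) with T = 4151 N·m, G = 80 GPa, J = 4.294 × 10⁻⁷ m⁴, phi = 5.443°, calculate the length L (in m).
Model: a circular shaft in torsion, so phi = (T·L) / (G·J).
Solve for L: L = (phi·G·J) / T.
Convert to SI units:
  G = 80 GPa = 8 × 10¹⁰ Pa
  phi = 5.443° = 0.095 rad
Substitute:
  L = (0.095 × (8 × 10¹⁰) × (4.294 × 10⁻⁷)) / 4151
  L = 0.7862 m
Final answer: L = 0.7862 m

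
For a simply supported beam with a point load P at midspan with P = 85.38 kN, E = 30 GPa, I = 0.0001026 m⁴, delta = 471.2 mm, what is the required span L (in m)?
Model: a simply supported beam with a point load P at midspan, so delta = (P·L^3) / (48·E·I).
Solve for L: L = ((48·delta·E·I) / P)^(1/3).
Convert to SI units:
  P = 85.38 kN = 85380 N
  E = 30 GPa = 3 × 10¹⁰ Pa
  delta = 471.2 mm = 0.4712 m
Substitute:
  L = ((48 × 0.4712 × (3 × 10¹⁰) × 0.0001026) / 85380)^(1/3)
  L = 9.342 m
Final answer: L = 9.342 m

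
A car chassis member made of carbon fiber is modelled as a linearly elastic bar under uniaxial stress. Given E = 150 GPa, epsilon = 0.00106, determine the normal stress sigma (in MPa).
Model: a linearly elastic bar under uniaxial stress, so epsilon = sigma / E.
Solve for sigma: sigma = epsilon·E.
Convert to SI units:
  E = 150 GPa = 1.5 × 10¹¹ Pa
Substitute:
  sigma = 0.00106 × (1.5 × 10¹¹)
  sigma = 1.59 × 10⁸ Pa
Convert: sigma = 1.59 × 10⁸ Pa = 159 MPa
Final answer: sigma = 159 MPa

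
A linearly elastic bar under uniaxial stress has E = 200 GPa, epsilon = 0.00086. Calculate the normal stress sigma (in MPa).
Model: a linearly elastic bar under uniaxial stress, so sigma = E·epsilon.
Convert to SI units:
  E = 200 GPa = 2 × 10¹¹ Pa
Substitute:
  sigma = (2 × 10¹¹) × 0.00086
  sigma = 1.72 × 10⁸ Pa
Convert: sigma = 1.72 × 10⁸ Pa = 172 MPa
Final answer: sigma = 172 MPa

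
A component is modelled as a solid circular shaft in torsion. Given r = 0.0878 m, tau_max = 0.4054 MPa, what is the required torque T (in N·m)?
Model: a solid circular shaft in torsion, so tau_max = (2·T) / (π·r^3).
Solve for T: T = (π·tau_max·r^3) / 2.
Convert to SI units:
  tau_max = 0.4054 MPa = 405400 Pa
Substitute:
  T = (π × 405400 × 0.0878^3) / 2
  T = 431 N·m
Final answer: T = 431 N·m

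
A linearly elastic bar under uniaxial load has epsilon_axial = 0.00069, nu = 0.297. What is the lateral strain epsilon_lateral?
Model: a linearly elastic bar under uniaxial load, so epsilon_lateral = -nu·epsilon_axial.
Substitute:
  epsilon_lateral = -(0.297 × 0.00069)
  epsilon_lateral = -0.0002049
Final answer: epsilon_lateral = -0.0002049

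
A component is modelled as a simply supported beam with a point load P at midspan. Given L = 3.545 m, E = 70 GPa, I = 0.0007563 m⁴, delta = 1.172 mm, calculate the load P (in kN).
Model: a simply supported beam with a point load P at midspan, so delta = (P·L^3) / (48·E·I).
Solve for P: P = (48·delta·E·I) / L^3.
Convert to SI units:
  E = 70 GPa = 7 × 10¹⁰ Pa
  delta = 1.172 mm = 0.001172 m
Substitute:
  P = (48 × 0.001172 × (7 × 10¹⁰) × 0.0007563) / 3.545^3
  P = 66850 N
Convert: P = 66850 N = 66.85 kN
Final answer: P = 66.85 kN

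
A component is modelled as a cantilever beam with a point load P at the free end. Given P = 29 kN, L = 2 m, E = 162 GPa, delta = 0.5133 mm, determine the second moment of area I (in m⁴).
Model: a cantilever beam with a point load P at the free end, so delta = (P·L^3) / (3·E·I).
Solve for I: I = (P·L^3) / (3·delta·E).
Convert to SI units:
  P = 29 kN = 29000 N
  E = 162 GPa = 1.62 × 10¹¹ Pa
  delta = 0.5133 mm = 0.0005133 m
Substitute:
  I = (29000 × 2^3) / (3 × 0.0005133 × (1.62 × 10¹¹))
  I = 0.00093 m⁴
Final answer: I = 0.00093 m⁴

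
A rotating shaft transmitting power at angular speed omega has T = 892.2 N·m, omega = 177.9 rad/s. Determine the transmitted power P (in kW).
Model: a rotating shaft transmitting power at angular speed omega, so P = T·omega.
Substitute:
  P = 892.2 × 177.9
  P = 158700 W
Convert: P = 158700 W = 158.7 kW
Final answer: P = 158.7 kW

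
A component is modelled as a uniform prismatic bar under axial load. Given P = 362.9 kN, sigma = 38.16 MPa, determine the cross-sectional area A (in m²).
Model: a uniform prismatic bar under axial load, so sigma = P / A.
Solve for A: A = P / sigma.
Convert to SI units:
  P = 362.9 kN = 362900 N
  sigma = 38.16 MPa = 3.816 × 10⁷ Pa
Substitute:
  A = 362900 / (3.816 × 10⁷)
  A = 0.00951 m²
Final answer: A = 0.00951 m²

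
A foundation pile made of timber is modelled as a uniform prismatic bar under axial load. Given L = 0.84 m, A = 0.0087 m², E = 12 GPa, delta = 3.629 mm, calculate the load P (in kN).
Model: a uniform prismatic bar under axial load, so delta = (P·L) / (A·E).
Solve for P: P = (delta·A·E) / L.
Convert to SI units:
  E = 12 GPa = 1.2 × 10¹⁰ Pa
  delta = 3.629 mm = 0.003629 m
Substitute:
  P = (0.003629 × 0.0087 × (1.2 × 10¹⁰)) / 0.84
  P = 451000 N
Convert: P = 451000 N = 451 kN
Final answer: P = 451 kN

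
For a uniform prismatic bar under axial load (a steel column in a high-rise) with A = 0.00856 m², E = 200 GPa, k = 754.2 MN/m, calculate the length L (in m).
Model: a uniform prismatic bar under axial load, so k = (A·E) / L.
Solve for L: L = (A·E) / k.
Convert to SI units:
  E = 200 GPa = 2 × 10¹¹ Pa
  k = 754.2 MN/m = 7.542 × 10⁸ N/m
Substitute:
  L = (0.00856 × (2 × 10¹¹)) / (7.542 × 10⁸)
  L = 2.27 m
Final answer: L = 2.27 m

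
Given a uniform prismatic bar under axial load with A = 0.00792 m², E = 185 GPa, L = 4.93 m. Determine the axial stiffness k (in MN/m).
Model: a uniform prismatic bar under axial load, so k = (A·E) / L.
Convert to SI units:
  E = 185 GPa = 1.85 × 10¹¹ Pa
Substitute:
  k = (0.00792 × (1.85 × 10¹¹)) / 4.93
  k = 2.972 × 10⁸ N/m
Convert: k = 2.972 × 10⁸ N/m = 297.2 MN/m
Final answer: k = 297.2 MN/m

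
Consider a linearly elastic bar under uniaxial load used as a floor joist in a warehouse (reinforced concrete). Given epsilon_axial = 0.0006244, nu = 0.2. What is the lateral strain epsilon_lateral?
Model: a linearly elastic bar under uniaxial load, so epsilon_lateral = -nu·epsilon_axial.
Substitute:
  epsilon_lateral = -(0.2 × 0.0006244)
  epsilon_lateral = -0.0001249
Final answer: epsilon_lateral = -0.0001249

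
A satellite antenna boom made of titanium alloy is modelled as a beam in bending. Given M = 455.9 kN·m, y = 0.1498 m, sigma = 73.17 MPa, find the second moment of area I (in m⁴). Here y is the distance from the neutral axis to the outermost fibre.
Model: a beam in bending, so sigma = (M·y) / I.
Solve for I: I = (M·y) / sigma.
Convert to SI units:
  M = 455.9 kN·m = 455900 N·m
  sigma = 73.17 MPa = 7.317 × 10⁷ Pa
Substitute:
  I = (455900 × 0.1498) / (7.317 × 10⁷)
  I = 0.0009334 m⁴
Final answer: I = 0.0009334 m⁴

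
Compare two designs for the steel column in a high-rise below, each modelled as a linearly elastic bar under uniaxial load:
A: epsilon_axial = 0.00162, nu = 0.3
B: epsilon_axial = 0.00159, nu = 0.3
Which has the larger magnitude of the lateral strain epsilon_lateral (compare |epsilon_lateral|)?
Model: a linearly elastic bar under uniaxial load, so epsilon_lateral = -nu·epsilon_axial (SI units).
  A: epsilon_lateral = -(0.3 × 0.00162) = -0.000486
  B: epsilon_lateral = -(0.3 × 0.00159) = -0.000477
|epsilon_lateral|: A = 0.000486, B = 0.000477, so A is larger in magnitude.
Final answer: A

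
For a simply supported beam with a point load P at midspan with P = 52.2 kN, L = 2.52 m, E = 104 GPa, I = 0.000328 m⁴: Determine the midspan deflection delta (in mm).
Model: a simply supported beam with a point load P at midspan, so delta = (P·L^3) / (48·E·I).
Convert to SI units:
  P = 52.2 kN = 52200 N
  E = 104 GPa = 1.04 × 10¹¹ Pa
Substitute:
  delta = (52200 × 2.52^3) / (48 × (1.04 × 10¹¹) × 0.000328)
  delta = 0.0005102 m
Convert: delta = 0.0005102 m = 0.5102 mm
Final answer: delta = 0.5102 mm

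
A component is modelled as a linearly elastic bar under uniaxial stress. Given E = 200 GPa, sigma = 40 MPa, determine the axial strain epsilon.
Model: a linearly elastic bar under uniaxial stress, so sigma = E·epsilon.
Solve for epsilon: epsilon = sigma / E.
Convert to SI units:
  E = 200 GPa = 2 × 10¹¹ Pa
  sigma = 40 MPa = 4 × 10⁷ Pa
Substitute:
  epsilon = (4 × 10⁷) / (2 × 10¹¹)
  epsilon = 0.0002
Final answer: epsilon = 0.0002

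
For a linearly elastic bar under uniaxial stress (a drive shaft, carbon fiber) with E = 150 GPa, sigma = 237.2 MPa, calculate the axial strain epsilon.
Model: a linearly elastic bar under uniaxial stress, so sigma = E·epsilon.
Solve for epsilon: epsilon = sigma / E.
Convert to SI units:
  E = 150 GPa = 1.5 × 10¹¹ Pa
  sigma = 237.2 MPa = 2.372 × 10⁸ Pa
Substitute:
  epsilon = (2.372 × 10⁸) / (1.5 × 10¹¹)
  epsilon = 0.001581
Final answer: epsilon = 0.001581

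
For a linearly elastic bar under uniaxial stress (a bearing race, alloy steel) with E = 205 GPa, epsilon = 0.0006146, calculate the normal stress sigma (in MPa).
Model: a linearly elastic bar under uniaxial stress, so epsilon = sigma / E.
Solve for sigma: sigma = epsilon·E.
Convert to SI units:
  E = 205 GPa = 2.05 × 10¹¹ Pa
Substitute:
  sigma = 0.0006146 × (2.05 × 10¹¹)
  sigma = 1.26 × 10⁸ Pa
Convert: sigma = 1.26 × 10⁸ Pa = 126 MPa
Final answer: sigma = 126 MPa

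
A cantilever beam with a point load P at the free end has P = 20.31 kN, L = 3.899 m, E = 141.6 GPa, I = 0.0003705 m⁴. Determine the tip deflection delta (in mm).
Model: a cantilever beam with a point load P at the free end, so delta = (P·L^3) / (3·E·I).
Convert to SI units:
  P = 20.31 kN = 20310 N
  E = 141.6 GPa = 1.416 × 10¹¹ Pa
Substitute:
  delta = (20310 × 3.899^3) / (3 × (1.416 × 10¹¹) × 0.0003705)
  delta = 0.007649 m
Convert: delta = 0.007649 m = 7.649 mm
Final answer: delta = 7.649 mm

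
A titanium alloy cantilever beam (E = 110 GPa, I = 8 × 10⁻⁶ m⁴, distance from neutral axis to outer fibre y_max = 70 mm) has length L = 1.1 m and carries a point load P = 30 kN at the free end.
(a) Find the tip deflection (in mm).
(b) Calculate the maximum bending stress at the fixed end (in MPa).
(a) Tip deflection of a cantilever with an end point load: δ = P·L^3 / (3·E·I). Convert P = 30 kN = 30000 N, E = 110 GPa = 1.1 × 10¹¹ Pa.
  δ = (30000 × 1.1^3) / (3 × (1.1 × 10¹¹) × (8 × 10⁻⁶)) = 0.01513 m = 15.13 mm
(b) Maximum bending moment at the fixed end: M = P·L = 30000 × 1.1 = 33000 N·m. Convert y_max = 70 mm = 0.07 m.
  σ = M·y_max / I = (33000 × 0.07) / (8 × 10⁻⁶) = 2.888 × 10⁸ Pa = 288.8 MPa
Final answer: (a) δ = 15.13 mm, (b) σ = 288.8 MPa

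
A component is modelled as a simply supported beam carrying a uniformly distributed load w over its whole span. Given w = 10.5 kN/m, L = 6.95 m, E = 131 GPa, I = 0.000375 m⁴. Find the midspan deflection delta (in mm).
Model: a simply supported beam carrying a uniformly distributed load w over its whole span, so delta = (5·w·L^4) / (384·E·I).
Convert to SI units:
  w = 10.5 kN/m = 10500 N/m
  E = 131 GPa = 1.31 × 10¹¹ Pa
Substitute:
  delta = (5 × 10500 × 6.95^4) / (384 × (1.31 × 10¹¹) × 0.000375)
  delta = 0.006493 m
Convert: delta = 0.006493 m = 6.493 mm
Final answer: delta = 6.493 mm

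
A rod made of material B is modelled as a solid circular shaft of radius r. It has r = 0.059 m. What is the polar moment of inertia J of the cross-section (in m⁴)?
Model: a solid circular shaft of radius r, so J = (π·r^4) / 2.
Substitute:
  J = (π × 0.059^4) / 2
  J = 1.903 × 10⁻⁵ m⁴
Final answer: J = 1.903 × 10⁻⁵ m⁴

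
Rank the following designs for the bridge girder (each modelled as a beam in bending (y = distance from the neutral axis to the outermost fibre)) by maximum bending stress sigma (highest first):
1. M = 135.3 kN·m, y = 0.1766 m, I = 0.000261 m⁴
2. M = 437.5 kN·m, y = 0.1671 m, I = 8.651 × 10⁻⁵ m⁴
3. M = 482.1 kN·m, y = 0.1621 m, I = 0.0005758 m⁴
Model: a beam in bending (y = distance from the neutral axis to the outermost fibre), so sigma = (M·y) / I (SI units).
  Case 1: sigma = (135300 × 0.1766) / 0.000261 = 9.155 × 10⁷ Pa = 91.55 MPa
  Case 2: sigma = (437500 × 0.1671) / (8.651 × 10⁻⁵) = 8.451 × 10⁸ Pa = 845.1 MPa
  Case 3: sigma = (482100 × 0.1621) / 0.0005758 = 1.357 × 10⁸ Pa = 135.7 MPa
Ordering: 845.1 MPa (case 2) > 135.7 MPa (case 3) > 91.55 MPa (case 1)
Final answer: 2, 3, 1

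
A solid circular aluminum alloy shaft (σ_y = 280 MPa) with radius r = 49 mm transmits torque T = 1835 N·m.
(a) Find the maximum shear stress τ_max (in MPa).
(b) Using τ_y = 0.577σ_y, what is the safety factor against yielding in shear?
(a) For a solid circular shaft, τ_max = T·r/J with J = π·r^4/2, i.e. τ_max = 2·T / (π·r^3). Convert r = 49 mm = 0.049 m.
  τ_max = (2 × 1835) / (π × 0.049^3) = 9.93 × 10⁶ Pa = 9.93 MPa
(b) τ_y = 0.577 × 280 = 161.56 MPa
  SF = τ_y/τ_max = 161.56 / 9.93 = 16.27
Final answer: (a) τ_max = 9.93 MPa, (b) SF = 16.27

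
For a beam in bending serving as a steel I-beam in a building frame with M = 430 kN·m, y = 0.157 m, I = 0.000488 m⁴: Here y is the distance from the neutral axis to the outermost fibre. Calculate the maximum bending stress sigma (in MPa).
Model: a beam in bending, so sigma = (M·y) / I.
Convert to SI units:
  M = 430 kN·m = 430000 N·m
Substitute:
  sigma = (430000 × 0.157) / 0.000488
  sigma = 1.383 × 10⁸ Pa
Convert: sigma = 1.383 × 10⁸ Pa = 138.3 MPa
Final answer: sigma = 138.3 MPa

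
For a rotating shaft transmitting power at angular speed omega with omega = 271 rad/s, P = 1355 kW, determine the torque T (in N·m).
Model: a rotating shaft transmitting power at angular speed omega, so P = T·omega.
Solve for T: T = P / omega.
Convert to SI units:
  P = 1355 kW = 1.355 × 10⁶ W
Substitute:
  T = (1.355 × 10⁶) / 271
  T = 5000 N·m
Final answer: T = 5000 N·m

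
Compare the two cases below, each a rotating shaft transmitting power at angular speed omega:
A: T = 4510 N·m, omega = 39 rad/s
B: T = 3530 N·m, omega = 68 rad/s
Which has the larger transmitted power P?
Model: a rotating shaft transmitting power at angular speed omega, so P = T·omega (SI units).
  A: P = 4510 × 39 = 175900 W = 175.9 kW
  B: P = 3530 × 68 = 240000 W = 240 kW
240 kW > 175.9 kW, so B is larger.
Final answer: B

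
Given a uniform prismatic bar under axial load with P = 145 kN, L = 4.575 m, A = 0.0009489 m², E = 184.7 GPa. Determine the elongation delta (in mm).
Model: a uniform prismatic bar under axial load, so delta = (P·L) / (A·E).
Convert to SI units:
  P = 145 kN = 145000 N
  E = 184.7 GPa = 1.847 × 10¹¹ Pa
Substitute:
  delta = (145000 × 4.575) / (0.0009489 × (1.847 × 10¹¹))
  delta = 0.003785 m
Convert: delta = 0.003785 m = 3.785 mm
Final answer: delta = 3.785 mm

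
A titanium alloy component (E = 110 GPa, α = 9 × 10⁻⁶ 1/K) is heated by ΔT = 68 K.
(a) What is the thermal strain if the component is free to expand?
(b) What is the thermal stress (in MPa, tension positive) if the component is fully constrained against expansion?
(a) Free thermal strain ε_th = α·ΔT = (9 × 10⁻⁶) × 68 = 0.000612
(b) Fully constrained, the expansion is suppressed, so σ = -E·α·ΔT. Convert E = 110 GPa = 1.1 × 10¹¹ Pa.
  σ = -(1.1 × 10¹¹) × (9 × 10⁻⁶) × 68 = -6.732 × 10⁷ Pa = -67.32 MPa (compressive)
Final answer: (a) ε_th = 0.000612, (b) σ = -67.32 MPa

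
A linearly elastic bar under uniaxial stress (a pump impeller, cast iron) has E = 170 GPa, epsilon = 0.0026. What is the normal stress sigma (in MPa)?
Model: a linearly elastic bar under uniaxial stress, so sigma = E·epsilon.
Convert to SI units:
  E = 170 GPa = 1.7 × 10¹¹ Pa
Substitute:
  sigma = (1.7 × 10¹¹) × 0.0026
  sigma = 4.42 × 10⁸ Pa
Convert: sigma = 4.42 × 10⁸ Pa = 442 MPa
Final answer: sigma = 442 MPa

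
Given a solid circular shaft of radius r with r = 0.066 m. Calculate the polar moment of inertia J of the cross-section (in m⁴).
Model: a solid circular shaft of radius r, so J = (π·r^4) / 2.
Substitute:
  J = (π × 0.066^4) / 2
  J = 2.981 × 10⁻⁵ m⁴
Final answer: J = 2.981 × 10⁻⁵ m⁴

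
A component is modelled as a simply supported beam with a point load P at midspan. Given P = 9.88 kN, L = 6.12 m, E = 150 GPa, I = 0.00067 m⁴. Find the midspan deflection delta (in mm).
Model: a simply supported beam with a point load P at midspan, so delta = (P·L^3) / (48·E·I).
Convert to SI units:
  P = 9.88 kN = 9880 N
  E = 150 GPa = 1.5 × 10¹¹ Pa
Substitute:
  delta = (9880 × 6.12^3) / (48 × (1.5 × 10¹¹) × 0.00067)
  delta = 0.0004695 m
Convert: delta = 0.0004695 m = 0.4695 mm
Final answer: delta = 0.4695 mm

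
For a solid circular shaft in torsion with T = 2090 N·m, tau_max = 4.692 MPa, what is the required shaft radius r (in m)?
Model: a solid circular shaft in torsion, so tau_max = (2·T) / (π·r^3).
Solve for r: r = ((2·T) / (π·tau_max))^(1/3).
Convert to SI units:
  tau_max = 4.692 MPa = 4.692 × 10⁶ Pa
Substitute:
  r = ((2 × 2090) / (π × (4.692 × 10⁶)))^(1/3)
  r = 0.0657 m
Final answer: r = 0.0657 m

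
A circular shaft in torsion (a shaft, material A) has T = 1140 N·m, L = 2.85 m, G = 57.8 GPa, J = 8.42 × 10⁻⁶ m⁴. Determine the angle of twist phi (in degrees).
Model: a circular shaft in torsion, so phi = (T·L) / (G·J).
Convert to SI units:
  G = 57.8 GPa = 5.78 × 10¹⁰ Pa
Substitute:
  phi = (1140 × 2.85) / ((5.78 × 10¹⁰) × (8.42 × 10⁻⁶))
  phi = 0.006676 rad
Convert to degrees: phi = 0.006676 × 180/π = 0.3825°
Final answer: phi = 0.3825°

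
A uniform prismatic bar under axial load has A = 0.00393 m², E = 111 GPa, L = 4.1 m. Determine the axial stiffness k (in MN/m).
Model: a uniform prismatic bar under axial load, so k = (A·E) / L.
Convert to SI units:
  E = 111 GPa = 1.11 × 10¹¹ Pa
Substitute:
  k = (0.00393 × (1.11 × 10¹¹)) / 4.1
  k = 1.064 × 10⁸ N/m
Convert: k = 1.064 × 10⁸ N/m = 106.4 MN/m
Final answer: k = 106.4 MN/m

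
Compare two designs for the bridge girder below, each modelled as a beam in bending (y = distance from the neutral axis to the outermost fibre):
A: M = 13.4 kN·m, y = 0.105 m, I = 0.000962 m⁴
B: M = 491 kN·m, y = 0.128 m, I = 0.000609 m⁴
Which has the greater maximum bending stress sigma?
Model: a beam in bending (y = distance from the neutral axis to the outermost fibre), so sigma = (M·y) / I (SI units).
  A: sigma = (13400 × 0.105) / 0.000962 = 1.463 × 10⁶ Pa = 1.463 MPa
  B: sigma = (491000 × 0.128) / 0.000609 = 1.032 × 10⁸ Pa = 103.2 MPa
103.2 MPa > 1.463 MPa, so B is larger.
Final answer: B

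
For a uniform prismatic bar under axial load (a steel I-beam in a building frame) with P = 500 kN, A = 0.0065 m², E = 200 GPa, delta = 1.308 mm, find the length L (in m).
Model: a uniform prismatic bar under axial load, so delta = (P·L) / (A·E).
Solve for L: L = (delta·A·E) / P.
Convert to SI units:
  P = 500 kN = 500000 N
  E = 200 GPa = 2 × 10¹¹ Pa
  delta = 1.308 mm = 0.001308 m
Substitute:
  L = (0.001308 × 0.0065 × (2 × 10¹¹)) / 500000
  L = 3.401 m
Final answer: L = 3.401 m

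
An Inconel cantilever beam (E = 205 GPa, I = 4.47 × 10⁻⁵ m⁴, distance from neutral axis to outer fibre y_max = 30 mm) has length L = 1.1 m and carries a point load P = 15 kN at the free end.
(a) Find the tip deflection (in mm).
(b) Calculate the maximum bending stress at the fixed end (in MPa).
(a) Tip deflection of a cantilever with an end point load: δ = P·L^3 / (3·E·I). Convert P = 15 kN = 15000 N, E = 205 GPa = 2.05 × 10¹¹ Pa.
  δ = (15000 × 1.1^3) / (3 × (2.05 × 10¹¹) × (4.47 × 10⁻⁵)) = 0.0007263 m = 0.7263 mm
(b) Maximum bending moment at the fixed end: M = P·L = 15000 × 1.1 = 16500 N·m. Convert y_max = 30 mm = 0.03 m.
  σ = M·y_max / I = (16500 × 0.03) / (4.47 × 10⁻⁵) = 1.107 × 10⁷ Pa = 11.07 MPa
Final answer: (a) δ = 0.7263 mm, (b) σ = 11.07 MPa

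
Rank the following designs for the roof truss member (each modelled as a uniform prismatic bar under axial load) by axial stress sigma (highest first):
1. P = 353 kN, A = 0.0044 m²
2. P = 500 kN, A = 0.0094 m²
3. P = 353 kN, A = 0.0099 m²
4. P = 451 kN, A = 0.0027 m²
Model: a uniform prismatic bar under axial load, so sigma = P / A (SI units).
  Case 1: sigma = 353000 / 0.0044 = 8.023 × 10⁷ Pa = 80.23 MPa
  Case 2: sigma = 500000 / 0.0094 = 5.319 × 10⁷ Pa = 53.19 MPa
  Case 3: sigma = 353000 / 0.0099 = 3.566 × 10⁷ Pa = 35.66 MPa
  Case 4: sigma = 451000 / 0.0027 = 1.67 × 10⁸ Pa = 167 MPa
Ordering: 167 MPa (case 4) > 80.23 MPa (case 1) > 53.19 MPa (case 2) > 35.66 MPa (case 3)
Final answer: 4, 1, 2, 3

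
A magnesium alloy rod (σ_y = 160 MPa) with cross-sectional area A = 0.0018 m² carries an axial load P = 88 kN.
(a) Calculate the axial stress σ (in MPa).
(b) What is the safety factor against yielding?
(a) Axial stress σ = P/A. Convert P = 88 kN = 88000 N.
  σ = 88000 / 0.0018 = 4.889 × 10⁷ Pa = 48.89 MPa
(b) Safety factor SF = σ_y/σ = 160 / 48.89 = 3.273
Final answer: (a) σ = 48.89 MPa, (b) SF = 3.273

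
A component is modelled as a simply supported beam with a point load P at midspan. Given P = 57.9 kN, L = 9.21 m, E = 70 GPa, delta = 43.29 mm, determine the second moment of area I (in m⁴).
Model: a simply supported beam with a point load P at midspan, so delta = (P·L^3) / (48·E·I).
Solve for I: I = (P·L^3) / (48·delta·E).
Convert to SI units:
  P = 57.9 kN = 57900 N
  E = 70 GPa = 7 × 10¹⁰ Pa
  delta = 43.29 mm = 0.04329 m
Substitute:
  I = (57900 × 9.21^3) / (48 × 0.04329 × (7 × 10¹⁰))
  I = 0.000311 m⁴
Final answer: I = 0.000311 m⁴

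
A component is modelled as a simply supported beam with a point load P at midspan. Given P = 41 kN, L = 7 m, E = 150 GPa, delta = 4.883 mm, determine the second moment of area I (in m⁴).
Model: a simply supported beam with a point load P at midspan, so delta = (P·L^3) / (48·E·I).
Solve for I: I = (P·L^3) / (48·delta·E).
Convert to SI units:
  P = 41 kN = 41000 N
  E = 150 GPa = 1.5 × 10¹¹ Pa
  delta = 4.883 mm = 0.004883 m
Substitute:
  I = (41000 × 7^3) / (48 × 0.004883 × (1.5 × 10¹¹))
  I = 0.0004 m⁴
Final answer: I = 0.0004 m⁴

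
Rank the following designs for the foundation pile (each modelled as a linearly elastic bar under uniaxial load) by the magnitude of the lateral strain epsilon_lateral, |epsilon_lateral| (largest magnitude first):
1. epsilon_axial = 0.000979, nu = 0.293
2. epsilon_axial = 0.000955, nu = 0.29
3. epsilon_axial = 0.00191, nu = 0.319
Model: a linearly elastic bar under uniaxial load, so epsilon_lateral = -nu·epsilon_axial (SI units).
  Case 1: epsilon_lateral = -(0.293 × 0.000979) = -0.0002868
  Case 2: epsilon_lateral = -(0.29 × 0.000955) = -0.0002769
  Case 3: epsilon_lateral = -(0.319 × 0.00191) = -0.0006093
Ordering by |epsilon_lateral|: 0.0006093 (case 3) > 0.0002868 (case 1) > 0.0002769 (case 2)
Final answer: 3, 1, 2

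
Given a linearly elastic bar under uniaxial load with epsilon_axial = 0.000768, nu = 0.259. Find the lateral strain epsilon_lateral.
Model: a linearly elastic bar under uniaxial load, so epsilon_lateral = -nu·epsilon_axial.
Substitute:
  epsilon_lateral = -(0.259 × 0.000768)
  epsilon_lateral = -0.0001989
Final answer: epsilon_lateral = -0.0001989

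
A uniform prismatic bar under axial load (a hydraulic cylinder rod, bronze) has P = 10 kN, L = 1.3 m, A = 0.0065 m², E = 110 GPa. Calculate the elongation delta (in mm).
Model: a uniform prismatic bar under axial load, so delta = (P·L) / (A·E).
Convert to SI units:
  P = 10 kN = 10000 N
  E = 110 GPa = 1.1 × 10¹¹ Pa
Substitute:
  delta = (10000 × 1.3) / (0.0065 × (1.1 × 10¹¹))
  delta = 1.818 × 10⁻⁵ m
Convert: delta = 1.818 × 10⁻⁵ m = 0.01818 mm
Final answer: delta = 0.01818 mm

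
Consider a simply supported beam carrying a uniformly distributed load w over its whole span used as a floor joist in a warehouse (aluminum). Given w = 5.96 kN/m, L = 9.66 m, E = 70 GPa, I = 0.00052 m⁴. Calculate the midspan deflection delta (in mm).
Model: a simply supported beam carrying a uniformly distributed load w over its whole span, so delta = (5·w·L^4) / (384·E·I).
Convert to SI units:
  w = 5.96 kN/m = 5960 N/m
  E = 70 GPa = 7 × 10¹⁰ Pa
Substitute:
  delta = (5 × 5960 × 9.66^4) / (384 × (7 × 10¹⁰) × 0.00052)
  delta = 0.01856 m
Convert: delta = 0.01856 m = 18.56 mm
Final answer: delta = 18.56 mm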